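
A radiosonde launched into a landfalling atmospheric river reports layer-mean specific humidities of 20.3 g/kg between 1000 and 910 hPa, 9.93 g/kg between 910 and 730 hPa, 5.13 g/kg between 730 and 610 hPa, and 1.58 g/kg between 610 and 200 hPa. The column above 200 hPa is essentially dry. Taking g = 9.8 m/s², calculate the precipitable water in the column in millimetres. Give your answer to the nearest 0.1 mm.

PW ≈ 49.8 mm

Precipitable water is the column-integrated vapour mass per unit area: PW = (1/g) Σ q̄ Δp, with q in kg/kg and Δp in Pa (1 kg/m² of water = 1 mm).
Layer 1000–910 hPa: Δp = 90 hPa = 9000 Pa, q̄ = 0.0203 kg/kg → 0.0203 × 9000 / 9.8 = 18.64 mm
Layer 910–730 hPa: Δp = 180 hPa = 18000 Pa, q̄ = 0.00993 kg/kg → 0.00993 × 18000 / 9.8 = 18.24 mm
Layer 730–610 hPa: Δp = 120 hPa = 12000 Pa, q̄ = 0.00513 kg/kg → 0.00513 × 12000 / 9.8 = 6.28 mm
Layer 610–200 hPa: Δp = 410 hPa = 41000 Pa, q̄ = 0.00158 kg/kg → 0.00158 × 41000 / 9.8 = 6.61 mm
PW = 18.64 + 18.24 + 6.28 + 6.61 = 49.77 ≈ 49.8 mm.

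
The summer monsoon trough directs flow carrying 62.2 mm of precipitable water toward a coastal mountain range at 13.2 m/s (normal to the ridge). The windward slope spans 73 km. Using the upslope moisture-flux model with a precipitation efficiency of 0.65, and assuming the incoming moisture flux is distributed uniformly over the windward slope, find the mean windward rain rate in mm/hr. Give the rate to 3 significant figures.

Incoming column moisture flux per unit ridge length: F = V × PW = 13.2 × 62.2 = 821.04 mm·m/s.
Spread over the 73 km slope with efficiency ε = 0.65: R = ε·F/W = 0.65 × 821.04 / 73000 m = 7.311e-03 mm/s.
R = 7.311e-03 × 3600 = 26.3 mm/hr.

R ≈ 26.3 mm/hr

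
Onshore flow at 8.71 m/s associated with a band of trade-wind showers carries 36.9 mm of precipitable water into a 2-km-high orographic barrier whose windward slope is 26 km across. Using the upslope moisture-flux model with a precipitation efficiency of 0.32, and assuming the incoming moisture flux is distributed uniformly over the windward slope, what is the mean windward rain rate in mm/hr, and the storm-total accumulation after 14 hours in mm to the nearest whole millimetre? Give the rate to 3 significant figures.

R ≈ 14.2 mm/hr; total ≈ 199 mm

Incoming column moisture flux per unit ridge length: F = V × PW = 8.71 × 36.9 = 321.399 mm·m/s.
Spread over the 26 km slope with efficiency ε = 0.32: R = ε·F/W = 0.32 × 321.399 / 26000 m = 3.956e-03 mm/s.
R = 3.956e-03 × 3600 = 14.2 mm/hr.
Over 14 h: total = 14.2 × 14 = 198.8 ≈ 199 mm.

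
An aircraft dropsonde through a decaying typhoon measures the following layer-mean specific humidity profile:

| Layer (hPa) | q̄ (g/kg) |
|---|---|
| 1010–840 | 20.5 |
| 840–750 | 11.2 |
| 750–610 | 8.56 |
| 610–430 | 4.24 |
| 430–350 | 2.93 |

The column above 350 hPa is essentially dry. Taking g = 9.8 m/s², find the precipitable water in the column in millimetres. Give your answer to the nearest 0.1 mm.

Precipitable water is the column-integrated vapour mass per unit area: PW = (1/g) Σ q̄ Δp, with q in kg/kg and Δp in Pa (1 kg/m² of water = 1 mm).
Layer 1010–840 hPa: Δp = 170 hPa = 17000 Pa, q̄ = 0.0205 kg/kg → 0.0205 × 17000 / 9.8 = 35.56 mm
Layer 840–750 hPa: Δp = 90 hPa = 9000 Pa, q̄ = 0.0112 kg/kg → 0.0112 × 9000 / 9.8 = 10.29 mm
Layer 750–610 hPa: Δp = 140 hPa = 14000 Pa, q̄ = 0.00856 kg/kg → 0.00856 × 14000 / 9.8 = 12.23 mm
Layer 610–430 hPa: Δp = 180 hPa = 18000 Pa, q̄ = 0.00424 kg/kg → 0.00424 × 18000 / 9.8 = 7.79 mm
Layer 430–350 hPa: Δp = 80 hPa = 8000 Pa, q̄ = 0.00293 kg/kg → 0.00293 × 8000 / 9.8 = 2.39 mm
PW = 35.56 + 10.29 + 12.23 + 7.79 + 2.39 = 68.26 ≈ 68.3 mm.

PW ≈ 68.3 mm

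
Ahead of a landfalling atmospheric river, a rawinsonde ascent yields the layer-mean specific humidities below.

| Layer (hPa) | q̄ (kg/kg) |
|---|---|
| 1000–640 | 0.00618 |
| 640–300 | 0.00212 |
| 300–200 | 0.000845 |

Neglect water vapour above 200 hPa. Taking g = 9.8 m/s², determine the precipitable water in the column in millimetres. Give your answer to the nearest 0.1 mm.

Precipitable water is the column-integrated vapour mass per unit area: PW = (1/g) Σ q̄ Δp, with q in kg/kg and Δp in Pa (1 kg/m² of water = 1 mm).
Layer 1000–640 hPa: Δp = 360 hPa = 36000 Pa, q̄ = 0.00618 kg/kg → 0.00618 × 36000 / 9.8 = 22.70 mm
Layer 640–300 hPa: Δp = 340 hPa = 34000 Pa, q̄ = 0.00212 kg/kg → 0.00212 × 34000 / 9.8 = 7.36 mm
Layer 300–200 hPa: Δp = 100 hPa = 10000 Pa, q̄ = 0.000845 kg/kg → 0.000845 × 10000 / 9.8 = 0.86 mm
PW = 22.70 + 7.36 + 0.86 = 30.92 ≈ 30.9 mm.

PW ≈ 30.9 mm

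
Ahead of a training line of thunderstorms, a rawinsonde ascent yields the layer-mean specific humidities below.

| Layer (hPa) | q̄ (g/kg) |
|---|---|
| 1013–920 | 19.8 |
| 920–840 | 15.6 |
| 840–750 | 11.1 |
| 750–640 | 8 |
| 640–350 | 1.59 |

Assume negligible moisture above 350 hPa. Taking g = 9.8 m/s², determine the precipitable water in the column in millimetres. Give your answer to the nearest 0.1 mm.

PW ≈ 55.4 mm

Precipitable water is the column-integrated vapour mass per unit area: PW = (1/g) Σ q̄ Δp, with q in kg/kg and Δp in Pa (1 kg/m² of water = 1 mm).
Layer 1013–920 hPa: Δp = 93 hPa = 9300 Pa, q̄ = 0.0198 kg/kg → 0.0198 × 9300 / 9.8 = 18.79 mm
Layer 920–840 hPa: Δp = 80 hPa = 8000 Pa, q̄ = 0.0156 kg/kg → 0.0156 × 8000 / 9.8 = 12.73 mm
Layer 840–750 hPa: Δp = 90 hPa = 9000 Pa, q̄ = 0.0111 kg/kg → 0.0111 × 9000 / 9.8 = 10.19 mm
Layer 750–640 hPa: Δp = 110 hPa = 11000 Pa, q̄ = 0.008 kg/kg → 0.008 × 11000 / 9.8 = 8.98 mm
Layer 640–350 hPa: Δp = 290 hPa = 29000 Pa, q̄ = 0.00159 kg/kg → 0.00159 × 29000 / 9.8 = 4.71 mm
PW = 18.79 + 12.73 + 10.19 + 8.98 + 4.71 = 55.40 ≈ 55.4 mm.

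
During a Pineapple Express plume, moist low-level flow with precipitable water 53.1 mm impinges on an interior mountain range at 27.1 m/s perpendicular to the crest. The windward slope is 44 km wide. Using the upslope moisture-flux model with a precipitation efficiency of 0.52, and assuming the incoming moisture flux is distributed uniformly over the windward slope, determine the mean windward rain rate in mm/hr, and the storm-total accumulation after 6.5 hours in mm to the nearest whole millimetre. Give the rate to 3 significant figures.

Incoming column moisture flux per unit ridge length: F = V × PW = 27.1 × 53.1 = 1439.01 mm·m/s.
Spread over the 44 km slope with efficiency ε = 0.52: R = ε·F/W = 0.52 × 1439.01 / 44000 m = 1.701e-02 mm/s.
R = 1.701e-02 × 3600 = 61.2 mm/hr.
Over 6.5 h: total = 61.2 × 6.5 = 397.8 ≈ 398 mm.

R ≈ 61.2 mm/hr; total ≈ 398 mm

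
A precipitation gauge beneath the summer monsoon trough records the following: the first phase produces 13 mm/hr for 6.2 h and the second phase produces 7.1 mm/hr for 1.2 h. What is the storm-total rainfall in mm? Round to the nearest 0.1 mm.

Total = Σ Rᵢ Δtᵢ = 13 × 6.2 + 7.1 × 1.2
      = 80.6 + 8.52 = 89.1 mm.

total ≈ 89.1 mm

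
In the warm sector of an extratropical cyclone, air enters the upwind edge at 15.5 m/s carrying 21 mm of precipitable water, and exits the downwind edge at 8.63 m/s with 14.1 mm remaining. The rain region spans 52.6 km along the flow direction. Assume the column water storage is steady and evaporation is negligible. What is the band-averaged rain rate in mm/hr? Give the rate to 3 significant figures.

R ≈ 13.9 mm/hr

Column moisture flux per unit crosswind length is F = V × PW.
Inflow: F_in = 15.5 × 21 = 325.5 mm·m/s
Outflow: F_out = 8.63 × 14.1 = 121.683 mm·m/s
Steady-state rate R = (F_in − F_out)/L = (325.5 − 121.683) / 52600 m = 3.875e-03 mm/s.
R = 3.875e-03 × 3600 = 13.9 mm/hr.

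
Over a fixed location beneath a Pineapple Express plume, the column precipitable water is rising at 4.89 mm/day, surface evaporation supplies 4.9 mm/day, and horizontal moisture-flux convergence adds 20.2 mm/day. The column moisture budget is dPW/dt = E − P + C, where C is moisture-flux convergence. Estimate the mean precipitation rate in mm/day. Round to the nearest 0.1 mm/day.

P ≈ 20.2 mm/day

dPW/dt = +4.89 mm/day.
P = E + C − dPW/dt = 4.9 + (20.2) − (+4.89) = 20.2 mm/day.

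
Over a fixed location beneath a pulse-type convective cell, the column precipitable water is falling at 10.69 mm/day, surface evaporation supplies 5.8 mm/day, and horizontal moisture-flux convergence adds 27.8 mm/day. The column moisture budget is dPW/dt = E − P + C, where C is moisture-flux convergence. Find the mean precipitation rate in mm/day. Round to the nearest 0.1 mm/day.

dPW/dt = -10.69 mm/day.
P = E + C − dPW/dt = 5.8 + (27.8) − (-10.69) = 44.3 mm/day.

P ≈ 44.3 mm/day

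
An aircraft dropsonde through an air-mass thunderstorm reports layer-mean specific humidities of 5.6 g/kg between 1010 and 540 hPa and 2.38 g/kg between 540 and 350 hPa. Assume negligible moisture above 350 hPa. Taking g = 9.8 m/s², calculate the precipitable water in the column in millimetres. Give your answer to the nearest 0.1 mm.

Precipitable water is the column-integrated vapour mass per unit area: PW = (1/g) Σ q̄ Δp, with q in kg/kg and Δp in Pa (1 kg/m² of water = 1 mm).
Layer 1010–540 hPa: Δp = 470 hPa = 47000 Pa, q̄ = 0.0056 kg/kg → 0.0056 × 47000 / 9.8 = 26.86 mm
Layer 540–350 hPa: Δp = 190 hPa = 19000 Pa, q̄ = 0.00238 kg/kg → 0.00238 × 19000 / 9.8 = 4.61 mm
PW = 26.86 + 4.61 = 31.47 ≈ 31.5 mm.

PW ≈ 31.5 mm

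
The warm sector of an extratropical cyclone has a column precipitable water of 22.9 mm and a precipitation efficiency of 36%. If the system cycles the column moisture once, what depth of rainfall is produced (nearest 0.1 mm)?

Rainfall = ε × PW = 0.36 × 22.9 = 8.2 mm.

rainfall ≈ 8.2 mm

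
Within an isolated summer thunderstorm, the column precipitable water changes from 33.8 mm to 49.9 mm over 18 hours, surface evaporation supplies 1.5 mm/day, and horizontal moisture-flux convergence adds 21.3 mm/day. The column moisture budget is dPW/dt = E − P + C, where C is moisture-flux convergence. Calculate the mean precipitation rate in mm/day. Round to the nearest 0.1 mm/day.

P ≈ 1.3 mm/day

dPW/dt = (49.9 − 33.8) mm / (18/24 day) = +21.467 mm/day.
P = E + C − dPW/dt = 1.5 + (21.3) − (+21.467) = 1.3 mm/day.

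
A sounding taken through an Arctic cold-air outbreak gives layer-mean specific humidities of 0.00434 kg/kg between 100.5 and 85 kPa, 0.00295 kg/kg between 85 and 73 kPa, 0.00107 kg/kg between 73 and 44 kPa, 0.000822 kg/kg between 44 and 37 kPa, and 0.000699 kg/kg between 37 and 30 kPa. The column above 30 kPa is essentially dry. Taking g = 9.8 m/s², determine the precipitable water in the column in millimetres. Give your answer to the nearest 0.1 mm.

PW ≈ 14.7 mm

Precipitable water is the column-integrated vapour mass per unit area: PW = (1/g) Σ q̄ Δp, with q in kg/kg and Δp in Pa (1 kg/m² of water = 1 mm).
Layer 100.5–85 kPa: Δp = 155 hPa = 15500 Pa, q̄ = 0.00434 kg/kg → 0.00434 × 15500 / 9.8 = 6.86 mm
Layer 85–73 kPa: Δp = 120 hPa = 12000 Pa, q̄ = 0.00295 kg/kg → 0.00295 × 12000 / 9.8 = 3.61 mm
Layer 73–44 kPa: Δp = 290 hPa = 29000 Pa, q̄ = 0.00107 kg/kg → 0.00107 × 29000 / 9.8 = 3.17 mm
Layer 44–37 kPa: Δp = 70 hPa = 7000 Pa, q̄ = 0.000822 kg/kg → 0.000822 × 7000 / 9.8 = 0.59 mm
Layer 37–30 kPa: Δp = 70 hPa = 7000 Pa, q̄ = 0.000699 kg/kg → 0.000699 × 7000 / 9.8 = 0.50 mm
PW = 6.86 + 3.61 + 3.17 + 0.59 + 0.50 = 14.73 ≈ 14.7 mm.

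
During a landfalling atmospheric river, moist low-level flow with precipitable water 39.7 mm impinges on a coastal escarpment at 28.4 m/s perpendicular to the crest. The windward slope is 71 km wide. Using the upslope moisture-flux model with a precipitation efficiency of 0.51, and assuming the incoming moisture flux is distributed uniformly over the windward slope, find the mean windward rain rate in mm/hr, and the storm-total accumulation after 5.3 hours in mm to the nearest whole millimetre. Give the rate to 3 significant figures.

Incoming column moisture flux per unit ridge length: F = V × PW = 28.4 × 39.7 = 1127.48 mm·m/s.
Spread over the 71 km slope with efficiency ε = 0.51: R = ε·F/W = 0.51 × 1127.48 / 71000 m = 8.099e-03 mm/s.
R = 8.099e-03 × 3600 = 29.2 mm/hr.
Over 5.3 h: total = 29.2 × 5.3 = 154.76 ≈ 155 mm.

R ≈ 29.2 mm/hr; total ≈ 155 mm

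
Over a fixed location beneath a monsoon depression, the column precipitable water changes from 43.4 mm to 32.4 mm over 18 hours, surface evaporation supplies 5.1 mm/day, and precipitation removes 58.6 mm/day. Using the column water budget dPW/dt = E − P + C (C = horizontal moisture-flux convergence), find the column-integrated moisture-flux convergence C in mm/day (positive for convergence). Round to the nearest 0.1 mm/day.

C ≈ 38.8 mm/day

dPW/dt = (32.4 − 43.4) mm / (18/24 day) = -14.667 mm/day.
C = dPW/dt − E + P = (-14.667) − 5.1 + 58.6 = 38.8 mm/day.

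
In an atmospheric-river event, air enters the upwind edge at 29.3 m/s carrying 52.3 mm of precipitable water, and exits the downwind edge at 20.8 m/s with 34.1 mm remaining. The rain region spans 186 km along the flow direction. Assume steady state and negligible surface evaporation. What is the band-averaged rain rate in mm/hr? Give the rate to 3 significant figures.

R ≈ 15.9 mm/hr

Column moisture flux per unit crosswind length is F = V × PW.
Inflow: F_in = 29.3 × 52.3 = 1532.39 mm·m/s
Outflow: F_out = 20.8 × 34.1 = 709.28 mm·m/s
Steady-state rate R = (F_in − F_out)/L = (1532.39 − 709.28) / 186000 m = 4.425e-03 mm/s.
R = 4.425e-03 × 3600 = 15.9 mm/hr.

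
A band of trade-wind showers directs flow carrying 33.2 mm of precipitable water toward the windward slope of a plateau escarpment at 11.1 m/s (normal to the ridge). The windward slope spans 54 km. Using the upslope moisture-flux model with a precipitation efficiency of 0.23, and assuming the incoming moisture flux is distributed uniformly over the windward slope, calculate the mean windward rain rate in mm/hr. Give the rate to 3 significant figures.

R ≈ 5.65 mm/hr

Incoming column moisture flux per unit ridge length: F = V × PW = 11.1 × 33.2 = 368.52 mm·m/s.
Spread over the 54 km slope with efficiency ε = 0.23: R = ε·F/W = 0.23 × 368.52 / 54000 m = 1.570e-03 mm/s.
R = 1.570e-03 × 3600 = 5.65 mm/hr.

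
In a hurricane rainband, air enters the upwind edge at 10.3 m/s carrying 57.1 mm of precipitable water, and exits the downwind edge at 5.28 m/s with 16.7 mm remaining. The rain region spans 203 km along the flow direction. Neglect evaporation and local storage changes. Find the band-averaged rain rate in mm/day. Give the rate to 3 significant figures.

Column moisture flux per unit crosswind length is F = V × PW.
Inflow: F_in = 10.3 × 57.1 = 588.13 mm·m/s
Outflow: F_out = 5.28 × 16.7 = 88.176 mm·m/s
Steady-state rate R = (F_in − F_out)/L = (588.13 − 88.176) / 203000 m = 2.463e-03 mm/s.
R = 2.463e-03 × 3600 × 24 = 213 mm/day.

R ≈ 213 mm/day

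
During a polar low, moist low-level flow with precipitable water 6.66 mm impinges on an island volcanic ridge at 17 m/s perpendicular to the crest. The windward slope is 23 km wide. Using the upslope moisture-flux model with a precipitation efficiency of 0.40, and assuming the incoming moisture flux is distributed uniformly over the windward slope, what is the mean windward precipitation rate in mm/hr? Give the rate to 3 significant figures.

Incoming column moisture flux per unit ridge length: F = V × PW = 17 × 6.66 = 113.22 mm·m/s.
Spread over the 23 km slope with efficiency ε = 0.40: R = ε·F/W = 0.40 × 113.22 / 23000 m = 1.969e-03 mm/s.
R = 1.969e-03 × 3600 = 7.09 mm/hr.

R ≈ 7.09 mm/hr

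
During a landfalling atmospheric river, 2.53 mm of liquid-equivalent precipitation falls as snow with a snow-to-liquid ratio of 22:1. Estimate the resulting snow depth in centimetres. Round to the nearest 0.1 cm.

snow depth ≈ 5.6 cm

Snow depth = liquid × ratio = 2.53 mm × 22 = 55.66 mm = 5.6 cm.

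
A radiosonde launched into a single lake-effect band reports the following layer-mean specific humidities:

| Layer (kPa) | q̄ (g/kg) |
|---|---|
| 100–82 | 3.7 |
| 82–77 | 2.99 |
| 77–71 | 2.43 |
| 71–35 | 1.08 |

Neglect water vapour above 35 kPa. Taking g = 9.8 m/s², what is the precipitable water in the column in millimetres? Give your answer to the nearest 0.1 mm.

PW ≈ 13.8 mm

Precipitable water is the column-integrated vapour mass per unit area: PW = (1/g) Σ q̄ Δp, with q in kg/kg and Δp in Pa (1 kg/m² of water = 1 mm).
Layer 100–82 kPa: Δp = 180 hPa = 18000 Pa, q̄ = 0.0037 kg/kg → 0.0037 × 18000 / 9.8 = 6.80 mm
Layer 82–77 kPa: Δp = 50 hPa = 5000 Pa, q̄ = 0.00299 kg/kg → 0.00299 × 5000 / 9.8 = 1.53 mm
Layer 77–71 kPa: Δp = 60 hPa = 6000 Pa, q̄ = 0.00243 kg/kg → 0.00243 × 6000 / 9.8 = 1.49 mm
Layer 71–35 kPa: Δp = 360 hPa = 36000 Pa, q̄ = 0.00108 kg/kg → 0.00108 × 36000 / 9.8 = 3.97 mm
PW = 6.80 + 1.53 + 1.49 + 3.97 = 13.79 ≈ 13.8 mm.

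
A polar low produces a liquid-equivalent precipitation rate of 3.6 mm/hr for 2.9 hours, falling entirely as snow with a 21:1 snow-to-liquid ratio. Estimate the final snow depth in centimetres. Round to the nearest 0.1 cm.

Liquid-equivalent depth = 3.6 × 2.9 = 10.44 mm.
Snow depth = 10.44 mm × 21 = 219.24 mm = 21.9 cm.

snow depth ≈ 21.9 cm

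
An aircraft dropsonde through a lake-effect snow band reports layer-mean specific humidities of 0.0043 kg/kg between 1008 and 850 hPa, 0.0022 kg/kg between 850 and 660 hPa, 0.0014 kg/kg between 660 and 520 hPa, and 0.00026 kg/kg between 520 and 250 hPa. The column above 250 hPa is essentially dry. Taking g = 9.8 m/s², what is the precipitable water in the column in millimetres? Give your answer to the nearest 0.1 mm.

PW ≈ 13.9 mm

Precipitable water is the column-integrated vapour mass per unit area: PW = (1/g) Σ q̄ Δp, with q in kg/kg and Δp in Pa (1 kg/m² of water = 1 mm).
Layer 1008–850 hPa: Δp = 158 hPa = 15800 Pa, q̄ = 0.0043 kg/kg → 0.0043 × 15800 / 9.8 = 6.93 mm
Layer 850–660 hPa: Δp = 190 hPa = 19000 Pa, q̄ = 0.0022 kg/kg → 0.0022 × 19000 / 9.8 = 4.27 mm
Layer 660–520 hPa: Δp = 140 hPa = 14000 Pa, q̄ = 0.0014 kg/kg → 0.0014 × 14000 / 9.8 = 2.00 mm
Layer 520–250 hPa: Δp = 270 hPa = 27000 Pa, q̄ = 0.00026 kg/kg → 0.00026 × 27000 / 9.8 = 0.72 mm
PW = 6.93 + 4.27 + 2.00 + 0.72 = 13.92 ≈ 13.9 mm.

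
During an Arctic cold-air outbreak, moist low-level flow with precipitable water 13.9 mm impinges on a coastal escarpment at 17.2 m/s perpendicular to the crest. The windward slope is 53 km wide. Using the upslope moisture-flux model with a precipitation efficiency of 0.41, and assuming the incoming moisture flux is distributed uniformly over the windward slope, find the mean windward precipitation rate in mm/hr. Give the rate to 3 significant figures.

R ≈ 6.66 mm/hr

Incoming column moisture flux per unit ridge length: F = V × PW = 17.2 × 13.9 = 239.08 mm·m/s.
Spread over the 53 km slope with efficiency ε = 0.41: R = ε·F/W = 0.41 × 239.08 / 53000 m = 1.849e-03 mm/s.
R = 1.849e-03 × 3600 = 6.66 mm/hr.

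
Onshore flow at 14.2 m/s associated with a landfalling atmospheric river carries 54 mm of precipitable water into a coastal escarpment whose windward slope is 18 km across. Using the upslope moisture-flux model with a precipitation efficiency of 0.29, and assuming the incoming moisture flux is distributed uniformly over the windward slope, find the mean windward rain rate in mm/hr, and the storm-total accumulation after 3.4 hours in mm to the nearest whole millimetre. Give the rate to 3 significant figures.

R ≈ 44.5 mm/hr; total ≈ 151 mm

Incoming column moisture flux per unit ridge length: F = V × PW = 14.2 × 54 = 766.8 mm·m/s.
Spread over the 18 km slope with efficiency ε = 0.29: R = ε·F/W = 0.29 × 766.8 / 18000 m = 1.235e-02 mm/s.
R = 1.235e-02 × 3600 = 44.5 mm/hr.
Over 3.4 h: total = 44.5 × 3.4 = 151.3 ≈ 151 mm.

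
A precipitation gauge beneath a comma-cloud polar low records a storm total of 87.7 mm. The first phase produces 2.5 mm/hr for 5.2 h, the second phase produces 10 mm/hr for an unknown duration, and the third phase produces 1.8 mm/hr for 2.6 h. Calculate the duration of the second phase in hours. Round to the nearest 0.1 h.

duration ≈ 7.0 h

Known phases: 2.5 × 5.2 + 1.8 × 2.6 = 13 + 4.68 = 17.68 mm.
Remaining depth = 87.7 − 17.68 = 70.02 mm.
Duration = 70.02 / 10 = 7.0 h.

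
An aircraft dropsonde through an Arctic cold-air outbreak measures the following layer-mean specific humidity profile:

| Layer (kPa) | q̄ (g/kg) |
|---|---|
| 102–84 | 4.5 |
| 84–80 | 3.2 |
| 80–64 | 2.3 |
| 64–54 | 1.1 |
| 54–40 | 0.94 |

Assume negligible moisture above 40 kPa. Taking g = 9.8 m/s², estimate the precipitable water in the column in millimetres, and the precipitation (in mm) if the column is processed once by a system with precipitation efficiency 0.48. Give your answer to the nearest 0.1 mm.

PW ≈ 15.8 mm; precipitation ≈ 7.6 mm

Precipitable water is the column-integrated vapour mass per unit area: PW = (1/g) Σ q̄ Δp, with q in kg/kg and Δp in Pa (1 kg/m² of water = 1 mm).
Layer 102–84 kPa: Δp = 180 hPa = 18000 Pa, q̄ = 0.0045 kg/kg → 0.0045 × 18000 / 9.8 = 8.27 mm
Layer 84–80 kPa: Δp = 40 hPa = 4000 Pa, q̄ = 0.0032 kg/kg → 0.0032 × 4000 / 9.8 = 1.31 mm
Layer 80–64 kPa: Δp = 160 hPa = 16000 Pa, q̄ = 0.0023 kg/kg → 0.0023 × 16000 / 9.8 = 3.76 mm
Layer 64–54 kPa: Δp = 100 hPa = 10000 Pa, q̄ = 0.0011 kg/kg → 0.0011 × 10000 / 9.8 = 1.12 mm
Layer 54–40 kPa: Δp = 140 hPa = 14000 Pa, q̄ = 0.00094 kg/kg → 0.00094 × 14000 / 9.8 = 1.34 mm
PW = 8.27 + 1.31 + 3.76 + 1.12 + 1.34 = 15.80 ≈ 15.8 mm.
Precipitation = ε × PW = 0.48 × 15.8 = 7.6 mm.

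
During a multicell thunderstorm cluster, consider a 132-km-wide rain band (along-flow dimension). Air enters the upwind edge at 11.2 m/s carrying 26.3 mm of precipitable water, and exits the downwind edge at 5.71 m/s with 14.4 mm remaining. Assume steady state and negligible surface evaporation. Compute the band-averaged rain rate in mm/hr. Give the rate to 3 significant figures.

R ≈ 5.79 mm/hr

Column moisture flux per unit crosswind length is F = V × PW.
Inflow: F_in = 11.2 × 26.3 = 294.56 mm·m/s
Outflow: F_out = 5.71 × 14.4 = 82.224 mm·m/s
Steady-state rate R = (F_in − F_out)/L = (294.56 − 82.224) / 132000 m = 1.609e-03 mm/s.
R = 1.609e-03 × 3600 = 5.79 mm/hr.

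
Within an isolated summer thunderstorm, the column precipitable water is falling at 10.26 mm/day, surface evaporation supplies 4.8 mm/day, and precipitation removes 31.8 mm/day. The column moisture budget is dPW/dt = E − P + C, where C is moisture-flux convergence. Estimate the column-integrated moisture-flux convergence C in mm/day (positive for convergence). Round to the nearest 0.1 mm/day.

dPW/dt = -10.26 mm/day.
C = dPW/dt − E + P = (-10.26) − 4.8 + 31.8 = 16.7 mm/day.

C ≈ 16.7 mm/day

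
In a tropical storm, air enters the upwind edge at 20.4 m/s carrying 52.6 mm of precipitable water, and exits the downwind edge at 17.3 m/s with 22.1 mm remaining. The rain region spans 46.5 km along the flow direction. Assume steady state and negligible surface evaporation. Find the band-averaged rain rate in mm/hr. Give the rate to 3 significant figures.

Column moisture flux per unit crosswind length is F = V × PW.
Inflow: F_in = 20.4 × 52.6 = 1073.04 mm·m/s
Outflow: F_out = 17.3 × 22.1 = 382.33 mm·m/s
Steady-state rate R = (F_in − F_out)/L = (1073.04 − 382.33) / 46500 m = 1.485e-02 mm/s.
R = 1.485e-02 × 3600 = 53.5 mm/hr.

R ≈ 53.5 mm/hr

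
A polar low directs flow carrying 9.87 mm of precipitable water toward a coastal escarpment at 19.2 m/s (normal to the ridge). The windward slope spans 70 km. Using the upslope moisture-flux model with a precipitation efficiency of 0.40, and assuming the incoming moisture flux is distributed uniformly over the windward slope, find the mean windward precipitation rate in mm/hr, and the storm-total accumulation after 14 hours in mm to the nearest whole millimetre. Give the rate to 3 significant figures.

Incoming column moisture flux per unit ridge length: F = V × PW = 19.2 × 9.87 = 189.504 mm·m/s.
Spread over the 70 km slope with efficiency ε = 0.40: R = ε·F/W = 0.40 × 189.504 / 70000 m = 1.083e-03 mm/s.
R = 1.083e-03 × 3600 = 3.90 mm/hr.
Over 14 h: total = 3.90 × 14 = 54.6 ≈ 55 mm.

R ≈ 3.90 mm/hr; total ≈ 55 mm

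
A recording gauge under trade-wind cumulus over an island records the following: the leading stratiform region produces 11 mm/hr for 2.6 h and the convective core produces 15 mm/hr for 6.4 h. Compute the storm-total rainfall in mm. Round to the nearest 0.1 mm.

total ≈ 124.6 mm

Total = Σ Rᵢ Δtᵢ = 11 × 2.6 + 15 × 6.4
      = 28.6 + 96 = 124.6 mm.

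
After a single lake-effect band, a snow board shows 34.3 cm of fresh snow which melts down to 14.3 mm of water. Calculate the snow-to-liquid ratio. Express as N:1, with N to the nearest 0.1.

ratio ≈ 24.0

Ratio = snow depth / SWE = 343 mm / 14.3 mm = 24.0, i.e. 24.0:1.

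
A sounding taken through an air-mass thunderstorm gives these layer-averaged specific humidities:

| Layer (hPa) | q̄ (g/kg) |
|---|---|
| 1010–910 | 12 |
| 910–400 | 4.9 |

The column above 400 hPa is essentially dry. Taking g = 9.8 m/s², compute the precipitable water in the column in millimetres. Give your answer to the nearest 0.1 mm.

PW ≈ 37.7 mm

Precipitable water is the column-integrated vapour mass per unit area: PW = (1/g) Σ q̄ Δp, with q in kg/kg and Δp in Pa (1 kg/m² of water = 1 mm).
Layer 1010–910 hPa: Δp = 100 hPa = 10000 Pa, q̄ = 0.012 kg/kg → 0.012 × 10000 / 9.8 = 12.24 mm
Layer 910–400 hPa: Δp = 510 hPa = 51000 Pa, q̄ = 0.0049 kg/kg → 0.0049 × 51000 / 9.8 = 25.50 mm
PW = 12.24 + 25.50 = 37.74 ≈ 37.7 mm.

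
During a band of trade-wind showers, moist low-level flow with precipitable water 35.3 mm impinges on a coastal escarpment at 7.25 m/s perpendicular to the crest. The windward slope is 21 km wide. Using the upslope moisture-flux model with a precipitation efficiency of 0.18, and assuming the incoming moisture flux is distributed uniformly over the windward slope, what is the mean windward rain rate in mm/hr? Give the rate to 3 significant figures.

R ≈ 7.90 mm/hr

Incoming column moisture flux per unit ridge length: F = V × PW = 7.25 × 35.3 = 255.925 mm·m/s.
Spread over the 21 km slope with efficiency ε = 0.18: R = ε·F/W = 0.18 × 255.925 / 21000 m = 2.194e-03 mm/s.
R = 2.194e-03 × 3600 = 7.90 mm/hr.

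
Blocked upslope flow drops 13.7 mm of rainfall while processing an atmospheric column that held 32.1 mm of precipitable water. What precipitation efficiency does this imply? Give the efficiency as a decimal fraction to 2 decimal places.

ε ≈ 0.43

ε = rainfall / PW = 13.7 / 32.1 = 0.43.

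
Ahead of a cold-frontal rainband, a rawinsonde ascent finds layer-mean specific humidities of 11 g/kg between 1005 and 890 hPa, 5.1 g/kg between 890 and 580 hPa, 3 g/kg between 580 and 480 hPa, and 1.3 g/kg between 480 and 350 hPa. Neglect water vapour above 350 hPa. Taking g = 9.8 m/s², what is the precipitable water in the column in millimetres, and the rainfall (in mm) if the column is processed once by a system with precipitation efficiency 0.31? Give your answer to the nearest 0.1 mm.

PW ≈ 33.8 mm; rainfall ≈ 10.5 mm

Precipitable water is the column-integrated vapour mass per unit area: PW = (1/g) Σ q̄ Δp, with q in kg/kg and Δp in Pa (1 kg/m² of water = 1 mm).
Layer 1005–890 hPa: Δp = 115 hPa = 11500 Pa, q̄ = 0.011 kg/kg → 0.011 × 11500 / 9.8 = 12.91 mm
Layer 890–580 hPa: Δp = 310 hPa = 31000 Pa, q̄ = 0.0051 kg/kg → 0.0051 × 31000 / 9.8 = 16.13 mm
Layer 580–480 hPa: Δp = 100 hPa = 10000 Pa, q̄ = 0.003 kg/kg → 0.003 × 10000 / 9.8 = 3.06 mm
Layer 480–350 hPa: Δp = 130 hPa = 13000 Pa, q̄ = 0.0013 kg/kg → 0.0013 × 13000 / 9.8 = 1.72 mm
PW = 12.91 + 16.13 + 3.06 + 1.72 = 33.82 ≈ 33.8 mm.
Rainfall = ε × PW = 0.31 × 33.8 = 10.5 mm.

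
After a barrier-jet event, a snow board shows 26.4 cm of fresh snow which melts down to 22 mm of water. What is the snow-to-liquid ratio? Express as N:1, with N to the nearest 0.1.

Ratio = snow depth / SWE = 264 mm / 22 mm = 12.0, i.e. 12.0:1.

ratio ≈ 12.0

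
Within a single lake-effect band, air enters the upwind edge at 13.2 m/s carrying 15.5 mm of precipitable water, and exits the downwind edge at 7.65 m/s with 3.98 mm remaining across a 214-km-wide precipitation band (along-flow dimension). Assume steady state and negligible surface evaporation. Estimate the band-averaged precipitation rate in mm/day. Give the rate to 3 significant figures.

R ≈ 70.3 mm/day

Column moisture flux per unit crosswind length is F = V × PW.
Inflow: F_in = 13.2 × 15.5 = 204.6 mm·m/s
Outflow: F_out = 7.65 × 3.98 = 30.447 mm·m/s
Steady-state rate R = (F_in − F_out)/L = (204.6 − 30.447) / 214000 m = 8.138e-04 mm/s.
R = 8.138e-04 × 3600 × 24 = 70.3 mm/day.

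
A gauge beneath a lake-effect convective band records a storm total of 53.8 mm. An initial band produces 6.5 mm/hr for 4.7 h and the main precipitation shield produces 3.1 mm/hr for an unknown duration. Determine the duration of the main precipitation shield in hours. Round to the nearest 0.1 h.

duration ≈ 7.5 h

Known phases: 6.5 × 4.7 = 30.55 mm.
Remaining depth = 53.8 − 30.55 = 23.25 mm.
Duration = 23.25 / 3.1 = 7.5 h.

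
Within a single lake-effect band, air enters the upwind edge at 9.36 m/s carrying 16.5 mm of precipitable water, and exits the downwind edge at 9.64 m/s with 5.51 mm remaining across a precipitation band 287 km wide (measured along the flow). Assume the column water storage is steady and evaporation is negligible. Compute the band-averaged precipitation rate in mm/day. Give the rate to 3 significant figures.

Column moisture flux per unit crosswind length is F = V × PW.
Inflow: F_in = 9.36 × 16.5 = 154.44 mm·m/s
Outflow: F_out = 9.64 × 5.51 = 53.1164 mm·m/s
Steady-state rate R = (F_in − F_out)/L = (154.44 − 53.1164) / 287000 m = 3.530e-04 mm/s.
R = 3.530e-04 × 3600 × 24 = 30.5 mm/day.

R ≈ 30.5 mm/day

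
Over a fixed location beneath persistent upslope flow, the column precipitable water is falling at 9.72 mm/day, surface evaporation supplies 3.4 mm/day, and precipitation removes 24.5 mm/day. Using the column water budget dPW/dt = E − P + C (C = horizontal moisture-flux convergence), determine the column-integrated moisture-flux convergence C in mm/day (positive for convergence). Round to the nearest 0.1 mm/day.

C ≈ 11.4 mm/day

dPW/dt = -9.72 mm/day.
C = dPW/dt − E + P = (-9.72) − 3.4 + 24.5 = 11.4 mm/day.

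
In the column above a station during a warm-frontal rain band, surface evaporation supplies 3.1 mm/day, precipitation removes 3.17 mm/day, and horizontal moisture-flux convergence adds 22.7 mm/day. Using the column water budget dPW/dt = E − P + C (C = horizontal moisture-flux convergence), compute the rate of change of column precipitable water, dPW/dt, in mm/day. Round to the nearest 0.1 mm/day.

dPW/dt ≈ 22.6 mm/day

dPW/dt = E − P + C = 3.1 − 3.17 + (22.7) = 22.6 mm/day.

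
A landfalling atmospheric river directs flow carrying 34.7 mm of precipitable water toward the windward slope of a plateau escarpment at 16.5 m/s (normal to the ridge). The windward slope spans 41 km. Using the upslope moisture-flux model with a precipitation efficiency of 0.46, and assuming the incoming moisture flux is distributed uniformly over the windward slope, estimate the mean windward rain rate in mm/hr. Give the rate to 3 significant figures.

Incoming column moisture flux per unit ridge length: F = V × PW = 16.5 × 34.7 = 572.55 mm·m/s.
Spread over the 41 km slope with efficiency ε = 0.46: R = ε·F/W = 0.46 × 572.55 / 41000 m = 6.424e-03 mm/s.
R = 6.424e-03 × 3600 = 23.1 mm/hr.

R ≈ 23.1 mm/hr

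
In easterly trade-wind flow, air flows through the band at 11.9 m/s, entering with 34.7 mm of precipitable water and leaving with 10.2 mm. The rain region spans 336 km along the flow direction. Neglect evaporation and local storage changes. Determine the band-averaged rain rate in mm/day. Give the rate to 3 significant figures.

R ≈ 75.0 mm/day

Column moisture flux per unit crosswind length is F = V × PW.
Inflow: F_in = 11.9 × 34.7 = 412.93 mm·m/s
Outflow: F_out = 11.9 × 10.2 = 121.38 mm·m/s
Steady-state rate R = (F_in − F_out)/L = (412.93 − 121.38) / 336000 m = 8.677e-04 mm/s.
R = 8.677e-04 × 3600 × 24 = 75.0 mm/day.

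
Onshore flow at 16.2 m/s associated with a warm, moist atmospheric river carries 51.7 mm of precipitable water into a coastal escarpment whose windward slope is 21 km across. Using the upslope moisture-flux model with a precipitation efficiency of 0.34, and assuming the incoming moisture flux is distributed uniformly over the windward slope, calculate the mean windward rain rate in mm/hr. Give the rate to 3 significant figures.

R ≈ 48.8 mm/hr

Incoming column moisture flux per unit ridge length: F = V × PW = 16.2 × 51.7 = 837.54 mm·m/s.
Spread over the 21 km slope with efficiency ε = 0.34: R = ε·F/W = 0.34 × 837.54 / 21000 m = 1.356e-02 mm/s.
R = 1.356e-02 × 3600 = 48.8 mm/hr.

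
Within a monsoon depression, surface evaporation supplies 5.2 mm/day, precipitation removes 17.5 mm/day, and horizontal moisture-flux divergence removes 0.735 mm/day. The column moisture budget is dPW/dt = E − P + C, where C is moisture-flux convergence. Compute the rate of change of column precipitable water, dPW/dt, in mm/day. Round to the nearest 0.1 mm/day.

dPW/dt ≈ -13.0 mm/day

dPW/dt = E − P + C = 5.2 − 17.5 + (-0.735) = -13.0 mm/day.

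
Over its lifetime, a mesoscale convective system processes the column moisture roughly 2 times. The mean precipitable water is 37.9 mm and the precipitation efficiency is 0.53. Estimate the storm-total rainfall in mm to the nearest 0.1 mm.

rainfall ≈ 40.2 mm

Each cycle deposits ε × PW = 0.53 × 37.9 = 20.087 mm.
Over 2 cycles: 2 × 20.087 = 40.2 mm.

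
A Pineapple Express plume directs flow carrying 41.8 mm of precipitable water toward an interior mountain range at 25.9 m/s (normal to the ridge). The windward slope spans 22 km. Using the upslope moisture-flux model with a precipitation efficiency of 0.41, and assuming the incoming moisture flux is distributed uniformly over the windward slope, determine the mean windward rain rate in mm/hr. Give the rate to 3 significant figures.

Incoming column moisture flux per unit ridge length: F = V × PW = 25.9 × 41.8 = 1082.62 mm·m/s.
Spread over the 22 km slope with efficiency ε = 0.41: R = ε·F/W = 0.41 × 1082.62 / 22000 m = 2.018e-02 mm/s.
R = 2.018e-02 × 3600 = 72.6 mm/hr.

R ≈ 72.6 mm/hr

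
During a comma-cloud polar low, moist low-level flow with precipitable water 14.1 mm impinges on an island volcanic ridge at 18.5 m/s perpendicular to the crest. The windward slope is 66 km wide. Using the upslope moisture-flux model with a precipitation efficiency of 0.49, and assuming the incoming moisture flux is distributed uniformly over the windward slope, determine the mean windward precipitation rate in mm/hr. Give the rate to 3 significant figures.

R ≈ 6.97 mm/hr

Incoming column moisture flux per unit ridge length: F = V × PW = 18.5 × 14.1 = 260.85 mm·m/s.
Spread over the 66 km slope with efficiency ε = 0.49: R = ε·F/W = 0.49 × 260.85 / 66000 m = 1.937e-03 mm/s.
R = 1.937e-03 × 3600 = 6.97 mm/hr.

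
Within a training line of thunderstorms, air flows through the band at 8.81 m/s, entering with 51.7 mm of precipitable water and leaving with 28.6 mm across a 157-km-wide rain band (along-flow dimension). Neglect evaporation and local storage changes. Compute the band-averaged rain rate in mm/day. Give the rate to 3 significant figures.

Column moisture flux per unit crosswind length is F = V × PW.
Inflow: F_in = 8.81 × 51.7 = 455.477 mm·m/s
Outflow: F_out = 8.81 × 28.6 = 251.966 mm·m/s
Steady-state rate R = (F_in − F_out)/L = (455.477 − 251.966) / 157000 m = 1.296e-03 mm/s.
R = 1.296e-03 × 3600 × 24 = 112 mm/day.

R ≈ 112 mm/day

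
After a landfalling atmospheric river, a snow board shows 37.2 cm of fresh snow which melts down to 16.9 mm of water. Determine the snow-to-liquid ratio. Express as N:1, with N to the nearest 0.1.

ratio ≈ 22.0

Ratio = snow depth / SWE = 372 mm / 16.9 mm = 22.0, i.e. 22.0:1.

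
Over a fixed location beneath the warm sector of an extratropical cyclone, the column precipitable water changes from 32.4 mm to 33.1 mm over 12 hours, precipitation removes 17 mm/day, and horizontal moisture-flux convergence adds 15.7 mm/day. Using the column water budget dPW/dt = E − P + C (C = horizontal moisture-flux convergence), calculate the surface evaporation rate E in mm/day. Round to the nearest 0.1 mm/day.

E ≈ 2.7 mm/day

dPW/dt = (33.1 − 32.4) mm / (12/24 day) = +1.400 mm/day.
E = dPW/dt + P − C = (+1.400) + 17 − (15.7) = 2.7 mm/day.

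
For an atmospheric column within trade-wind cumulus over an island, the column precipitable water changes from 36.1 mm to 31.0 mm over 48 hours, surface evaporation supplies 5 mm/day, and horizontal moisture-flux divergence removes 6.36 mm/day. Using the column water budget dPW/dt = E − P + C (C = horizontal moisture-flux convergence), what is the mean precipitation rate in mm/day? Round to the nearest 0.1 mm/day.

dPW/dt = (31.0 − 36.1) mm / (48/24 day) = -2.550 mm/day.
P = E + C − dPW/dt = 5 + (-6.36) − (-2.550) = 1.2 mm/day.

P ≈ 1.2 mm/day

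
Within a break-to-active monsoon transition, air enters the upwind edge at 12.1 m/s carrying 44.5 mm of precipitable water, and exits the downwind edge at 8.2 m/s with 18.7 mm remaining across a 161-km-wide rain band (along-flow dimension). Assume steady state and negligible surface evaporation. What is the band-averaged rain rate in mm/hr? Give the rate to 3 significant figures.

Column moisture flux per unit crosswind length is F = V × PW.
Inflow: F_in = 12.1 × 44.5 = 538.45 mm·m/s
Outflow: F_out = 8.2 × 18.7 = 153.34 mm·m/s
Steady-state rate R = (F_in − F_out)/L = (538.45 − 153.34) / 161000 m = 2.392e-03 mm/s.
R = 2.392e-03 × 3600 = 8.61 mm/hr.

R ≈ 8.61 mm/hr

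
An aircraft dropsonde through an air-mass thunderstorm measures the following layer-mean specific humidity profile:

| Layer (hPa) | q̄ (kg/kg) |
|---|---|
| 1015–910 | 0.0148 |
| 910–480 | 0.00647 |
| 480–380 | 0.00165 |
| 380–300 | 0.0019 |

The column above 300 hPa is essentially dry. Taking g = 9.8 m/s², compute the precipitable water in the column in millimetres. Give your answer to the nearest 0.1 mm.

Precipitable water is the column-integrated vapour mass per unit area: PW = (1/g) Σ q̄ Δp, with q in kg/kg and Δp in Pa (1 kg/m² of water = 1 mm).
Layer 1015–910 hPa: Δp = 105 hPa = 10500 Pa, q̄ = 0.0148 kg/kg → 0.0148 × 10500 / 9.8 = 15.86 mm
Layer 910–480 hPa: Δp = 430 hPa = 43000 Pa, q̄ = 0.00647 kg/kg → 0.00647 × 43000 / 9.8 = 28.39 mm
Layer 480–380 hPa: Δp = 100 hPa = 10000 Pa, q̄ = 0.00165 kg/kg → 0.00165 × 10000 / 9.8 = 1.68 mm
Layer 380–300 hPa: Δp = 80 hPa = 8000 Pa, q̄ = 0.0019 kg/kg → 0.0019 × 8000 / 9.8 = 1.55 mm
PW = 15.86 + 28.39 + 1.68 + 1.55 = 47.48 ≈ 47.5 mm.

PW ≈ 47.5 mm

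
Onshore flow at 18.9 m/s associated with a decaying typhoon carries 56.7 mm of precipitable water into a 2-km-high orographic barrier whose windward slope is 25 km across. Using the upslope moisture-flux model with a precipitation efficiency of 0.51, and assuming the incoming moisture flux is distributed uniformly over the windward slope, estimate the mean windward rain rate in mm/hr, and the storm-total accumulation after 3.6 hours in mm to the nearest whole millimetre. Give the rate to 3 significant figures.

R ≈ 78.7 mm/hr; total ≈ 283 mm

Incoming column moisture flux per unit ridge length: F = V × PW = 18.9 × 56.7 = 1071.63 mm·m/s.
Spread over the 25 km slope with efficiency ε = 0.51: R = ε·F/W = 0.51 × 1071.63 / 25000 m = 2.186e-02 mm/s.
R = 2.186e-02 × 3600 = 78.7 mm/hr.
Over 3.6 h: total = 78.7 × 3.6 = 283.32 ≈ 283 mm.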